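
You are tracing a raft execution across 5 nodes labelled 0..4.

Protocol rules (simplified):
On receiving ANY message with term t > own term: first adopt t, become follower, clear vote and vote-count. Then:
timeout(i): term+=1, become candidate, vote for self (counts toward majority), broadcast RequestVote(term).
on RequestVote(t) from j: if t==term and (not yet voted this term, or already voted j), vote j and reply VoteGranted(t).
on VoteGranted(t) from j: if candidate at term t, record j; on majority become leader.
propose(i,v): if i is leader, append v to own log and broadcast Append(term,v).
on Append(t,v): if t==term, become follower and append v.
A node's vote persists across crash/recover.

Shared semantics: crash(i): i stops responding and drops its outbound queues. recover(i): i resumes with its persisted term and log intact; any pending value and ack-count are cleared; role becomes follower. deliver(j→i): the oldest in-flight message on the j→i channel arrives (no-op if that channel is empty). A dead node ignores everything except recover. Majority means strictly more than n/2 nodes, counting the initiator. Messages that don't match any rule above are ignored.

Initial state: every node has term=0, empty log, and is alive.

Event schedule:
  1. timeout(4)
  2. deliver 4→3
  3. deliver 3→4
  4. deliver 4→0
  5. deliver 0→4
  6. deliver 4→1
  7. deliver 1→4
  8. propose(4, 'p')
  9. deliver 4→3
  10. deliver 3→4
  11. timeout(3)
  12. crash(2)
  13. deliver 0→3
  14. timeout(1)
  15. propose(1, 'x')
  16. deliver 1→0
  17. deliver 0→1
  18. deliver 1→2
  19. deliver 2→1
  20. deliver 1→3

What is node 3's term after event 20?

[1] timeout(4) → N4(cand t1 [-])
[2] deliver 4→3 → N3(foll t1 [-])
[3] deliver 3→4 → ∅
[4] deliver 4→0 → N0(foll t1 [-])
[5] deliver 0→4 → N4(lead t1 [-])
[6] deliver 4→1 → N1(foll t1 [-])
[7] deliver 1→4 → ∅
[8] propose(4,'p') → N4(lead t1 [p])
[9] deliver 4→3 → N3(foll t1 [p])
[10] deliver 3→4 → ∅
[11] timeout(3) → N3(cand t2 [p])
[12] crash(2) → N2(✗foll t0 [-])
[13] deliver 0→3 → ∅
[14] timeout(1) → N1(cand t2 [-])
[15] propose(1,'x') → ∅
[16] deliver 1→0 → N0(foll t2 [-])
[17] deliver 0→1 → ∅
[18] deliver 1→2 → ∅
[19] deliver 2→1 → ∅
[20] deliver 1→3 → ∅

2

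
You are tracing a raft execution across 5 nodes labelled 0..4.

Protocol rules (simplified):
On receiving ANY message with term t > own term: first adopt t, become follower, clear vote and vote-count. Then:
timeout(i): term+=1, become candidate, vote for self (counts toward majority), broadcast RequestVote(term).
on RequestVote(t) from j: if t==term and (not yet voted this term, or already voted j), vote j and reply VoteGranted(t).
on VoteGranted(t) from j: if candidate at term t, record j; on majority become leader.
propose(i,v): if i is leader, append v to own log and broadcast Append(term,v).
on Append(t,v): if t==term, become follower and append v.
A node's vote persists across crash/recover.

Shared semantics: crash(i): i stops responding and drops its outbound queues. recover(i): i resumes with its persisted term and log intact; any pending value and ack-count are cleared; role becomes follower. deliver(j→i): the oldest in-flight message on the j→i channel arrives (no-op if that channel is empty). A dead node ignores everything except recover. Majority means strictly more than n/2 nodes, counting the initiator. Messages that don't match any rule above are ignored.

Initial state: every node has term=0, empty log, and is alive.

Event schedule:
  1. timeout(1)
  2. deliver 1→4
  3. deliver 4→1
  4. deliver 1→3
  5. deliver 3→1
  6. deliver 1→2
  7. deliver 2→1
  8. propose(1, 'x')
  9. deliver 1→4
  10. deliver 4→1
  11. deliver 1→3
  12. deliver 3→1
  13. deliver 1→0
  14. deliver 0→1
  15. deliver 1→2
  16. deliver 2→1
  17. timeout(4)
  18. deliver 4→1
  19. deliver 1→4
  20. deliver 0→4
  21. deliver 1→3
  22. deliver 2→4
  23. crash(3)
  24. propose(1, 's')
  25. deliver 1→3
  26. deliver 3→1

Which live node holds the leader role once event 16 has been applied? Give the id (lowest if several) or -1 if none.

1

1. timeout(1):  <1:cand t1 ->
2. deliver 1→4:  <4:foll t1 ->
3. deliver 4→1:  nop
4. deliver 1→3:  <3:foll t1 ->
5. deliver 3→1:  <1:lead t1 ->
6. deliver 1→2:  <2:foll t1 ->
7. deliver 2→1:  nop
8. propose(1,'x'):  <1:lead t1 x>
9. deliver 1→4:  <4:foll t1 x>
10. deliver 4→1:  nop
11. deliver 1→3:  <3:foll t1 x>
12. deliver 3→1:  nop
13. deliver 1→0:  <0:foll t1 ->
14. deliver 0→1:  nop
15. deliver 1→2:  <2:foll t1 x>
16. deliver 2→1:  nop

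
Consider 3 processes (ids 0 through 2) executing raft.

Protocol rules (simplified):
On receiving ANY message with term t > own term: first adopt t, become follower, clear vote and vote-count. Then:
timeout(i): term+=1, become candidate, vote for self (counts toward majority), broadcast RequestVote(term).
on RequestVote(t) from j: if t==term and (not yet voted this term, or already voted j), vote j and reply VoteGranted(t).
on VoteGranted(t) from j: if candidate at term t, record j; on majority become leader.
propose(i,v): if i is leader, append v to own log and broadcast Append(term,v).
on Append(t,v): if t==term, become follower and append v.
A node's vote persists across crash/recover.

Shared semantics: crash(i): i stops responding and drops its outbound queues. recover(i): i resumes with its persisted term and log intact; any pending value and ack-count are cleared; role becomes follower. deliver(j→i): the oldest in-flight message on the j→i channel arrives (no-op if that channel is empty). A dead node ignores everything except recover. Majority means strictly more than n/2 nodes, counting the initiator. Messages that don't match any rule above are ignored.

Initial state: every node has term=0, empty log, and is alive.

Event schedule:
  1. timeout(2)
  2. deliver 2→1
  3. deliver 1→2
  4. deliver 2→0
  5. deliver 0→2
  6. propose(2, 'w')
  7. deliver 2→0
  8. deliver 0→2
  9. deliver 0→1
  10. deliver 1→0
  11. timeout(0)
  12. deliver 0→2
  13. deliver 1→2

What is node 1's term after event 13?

[1] timeout(2) → N2(cand t1 [-])
[2] deliver 2→1 → N1(foll t1 [-])
[3] deliver 1→2 → N2(lead t1 [-])
[4] deliver 2→0 → N0(foll t1 [-])
[5] deliver 0→2 → ∅
[6] propose(2,'w') → N2(lead t1 [w])
[7] deliver 2→0 → N0(foll t1 [w])
[8] deliver 0→2 → ∅
[9] deliver 0→1 → ∅
[10] deliver 1→0 → ∅
[11] timeout(0) → N0(cand t2 [w])
[12] deliver 0→2 → N2(foll t2 [w])
[13] deliver 1→2 → ∅

1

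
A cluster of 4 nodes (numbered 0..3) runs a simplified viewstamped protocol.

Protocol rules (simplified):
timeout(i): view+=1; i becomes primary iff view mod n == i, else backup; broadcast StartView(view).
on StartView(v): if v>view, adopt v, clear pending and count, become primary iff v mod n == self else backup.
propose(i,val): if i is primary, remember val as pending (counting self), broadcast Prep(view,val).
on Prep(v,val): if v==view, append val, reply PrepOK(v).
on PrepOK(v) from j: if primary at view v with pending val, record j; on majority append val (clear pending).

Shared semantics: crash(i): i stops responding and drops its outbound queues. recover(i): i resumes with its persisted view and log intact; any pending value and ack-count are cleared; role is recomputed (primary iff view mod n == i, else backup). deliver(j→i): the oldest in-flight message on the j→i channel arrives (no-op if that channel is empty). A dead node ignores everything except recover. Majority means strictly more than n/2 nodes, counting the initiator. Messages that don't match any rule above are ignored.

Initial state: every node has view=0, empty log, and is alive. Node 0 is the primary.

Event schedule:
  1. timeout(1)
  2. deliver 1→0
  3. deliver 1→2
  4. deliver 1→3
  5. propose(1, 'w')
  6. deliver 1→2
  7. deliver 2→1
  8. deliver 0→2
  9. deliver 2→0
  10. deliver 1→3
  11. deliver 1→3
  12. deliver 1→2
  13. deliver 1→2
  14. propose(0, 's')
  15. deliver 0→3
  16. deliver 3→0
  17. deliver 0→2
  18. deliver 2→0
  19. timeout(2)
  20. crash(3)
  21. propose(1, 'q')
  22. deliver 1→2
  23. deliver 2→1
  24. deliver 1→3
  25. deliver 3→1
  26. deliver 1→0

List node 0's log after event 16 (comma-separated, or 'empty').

empty

1. timeout(1):  <1:prim v1 ->
2. deliver 1→0:  <0:back v1 ->
3. deliver 1→2:  <2:back v1 ->
4. deliver 1→3:  <3:back v1 ->
5. propose(1,'w'):  nop
6. deliver 1→2:  <2:back v1 w>
7. deliver 2→1:  nop
8. deliver 0→2:  nop
9. deliver 2→0:  nop
10. deliver 1→3:  <3:back v1 w>
11. deliver 1→3:  nop
12. deliver 1→2:  nop
13. deliver 1→2:  nop
14. propose(0,'s'):  nop
15. deliver 0→3:  nop
16. deliver 3→0:  nop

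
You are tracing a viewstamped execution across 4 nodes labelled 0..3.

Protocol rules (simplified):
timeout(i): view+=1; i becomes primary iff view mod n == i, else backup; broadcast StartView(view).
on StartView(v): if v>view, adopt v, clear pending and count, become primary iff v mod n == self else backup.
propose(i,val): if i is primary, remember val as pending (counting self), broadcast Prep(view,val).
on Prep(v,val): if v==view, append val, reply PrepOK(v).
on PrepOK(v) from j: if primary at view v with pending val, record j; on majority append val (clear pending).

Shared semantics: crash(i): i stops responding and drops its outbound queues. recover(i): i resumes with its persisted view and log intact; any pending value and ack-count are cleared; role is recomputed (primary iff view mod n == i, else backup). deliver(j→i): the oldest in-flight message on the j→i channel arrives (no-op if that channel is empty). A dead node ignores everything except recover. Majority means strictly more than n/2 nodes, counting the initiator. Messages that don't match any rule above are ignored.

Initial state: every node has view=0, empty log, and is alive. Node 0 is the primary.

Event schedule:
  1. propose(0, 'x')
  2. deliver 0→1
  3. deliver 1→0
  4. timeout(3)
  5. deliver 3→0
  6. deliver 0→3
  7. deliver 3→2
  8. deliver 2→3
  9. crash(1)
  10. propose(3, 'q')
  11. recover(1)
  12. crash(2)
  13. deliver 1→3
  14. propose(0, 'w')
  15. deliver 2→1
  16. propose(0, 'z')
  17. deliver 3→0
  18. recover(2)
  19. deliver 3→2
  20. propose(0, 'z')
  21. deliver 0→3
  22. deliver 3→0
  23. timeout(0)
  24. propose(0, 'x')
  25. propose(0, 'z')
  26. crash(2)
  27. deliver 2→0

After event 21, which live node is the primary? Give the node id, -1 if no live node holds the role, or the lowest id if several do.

step 1 propose(0,'x'): —
step 2 deliver 0→1: 1={back,v=0,log=x}
step 3 deliver 1→0: —
step 4 timeout(3): 3={back,v=1,log=-}
step 5 deliver 3→0: 0={back,v=1,log=-}
step 6 deliver 0→3: —
step 7 deliver 3→2: 2={back,v=1,log=-}
step 8 deliver 2→3: —
step 9 crash(1): 1={✗back,v=0,log=x}
step 10 propose(3,'q'): —
step 11 recover(1): 1={back,v=0,log=x}
step 12 crash(2): 2={✗back,v=1,log=-}
step 13 deliver 1→3: —
step 14 propose(0,'w'): —
step 15 deliver 2→1: —
step 16 propose(0,'z'): —
step 17 deliver 3→0: —
step 18 recover(2): 2={back,v=1,log=-}
step 19 deliver 3→2: —
step 20 propose(0,'z'): —
step 21 deliver 0→3: —

-1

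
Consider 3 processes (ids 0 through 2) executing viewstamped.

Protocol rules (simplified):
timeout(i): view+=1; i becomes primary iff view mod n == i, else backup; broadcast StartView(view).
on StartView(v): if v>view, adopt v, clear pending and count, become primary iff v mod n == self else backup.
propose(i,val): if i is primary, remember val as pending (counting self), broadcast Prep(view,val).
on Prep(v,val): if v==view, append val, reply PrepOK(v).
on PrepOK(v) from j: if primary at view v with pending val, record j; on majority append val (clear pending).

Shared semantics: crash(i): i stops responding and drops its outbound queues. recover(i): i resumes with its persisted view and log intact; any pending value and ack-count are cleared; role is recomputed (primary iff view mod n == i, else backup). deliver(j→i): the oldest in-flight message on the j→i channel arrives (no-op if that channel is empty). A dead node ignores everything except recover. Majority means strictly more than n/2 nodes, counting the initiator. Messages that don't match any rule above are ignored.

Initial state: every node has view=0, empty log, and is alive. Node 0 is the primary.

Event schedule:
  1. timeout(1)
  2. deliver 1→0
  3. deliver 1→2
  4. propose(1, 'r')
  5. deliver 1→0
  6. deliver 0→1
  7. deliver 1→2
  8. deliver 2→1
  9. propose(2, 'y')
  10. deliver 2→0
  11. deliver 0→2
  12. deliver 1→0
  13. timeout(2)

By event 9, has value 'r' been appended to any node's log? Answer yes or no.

yes

after 1 — timeout(1): n1:prim/v1/[-]
after 2 — deliver 1→0: n0:back/v1/[-]
after 3 — deliver 1→2: n2:back/v1/[-]
after 4 — propose(1,'r'): ·
after 5 — deliver 1→0: n0:back/v1/[r]
after 6 — deliver 0→1: n1:prim/v1/[r]
after 7 — deliver 1→2: n2:back/v1/[r]
after 8 — deliver 2→1: ·
after 9 — propose(2,'y'): ·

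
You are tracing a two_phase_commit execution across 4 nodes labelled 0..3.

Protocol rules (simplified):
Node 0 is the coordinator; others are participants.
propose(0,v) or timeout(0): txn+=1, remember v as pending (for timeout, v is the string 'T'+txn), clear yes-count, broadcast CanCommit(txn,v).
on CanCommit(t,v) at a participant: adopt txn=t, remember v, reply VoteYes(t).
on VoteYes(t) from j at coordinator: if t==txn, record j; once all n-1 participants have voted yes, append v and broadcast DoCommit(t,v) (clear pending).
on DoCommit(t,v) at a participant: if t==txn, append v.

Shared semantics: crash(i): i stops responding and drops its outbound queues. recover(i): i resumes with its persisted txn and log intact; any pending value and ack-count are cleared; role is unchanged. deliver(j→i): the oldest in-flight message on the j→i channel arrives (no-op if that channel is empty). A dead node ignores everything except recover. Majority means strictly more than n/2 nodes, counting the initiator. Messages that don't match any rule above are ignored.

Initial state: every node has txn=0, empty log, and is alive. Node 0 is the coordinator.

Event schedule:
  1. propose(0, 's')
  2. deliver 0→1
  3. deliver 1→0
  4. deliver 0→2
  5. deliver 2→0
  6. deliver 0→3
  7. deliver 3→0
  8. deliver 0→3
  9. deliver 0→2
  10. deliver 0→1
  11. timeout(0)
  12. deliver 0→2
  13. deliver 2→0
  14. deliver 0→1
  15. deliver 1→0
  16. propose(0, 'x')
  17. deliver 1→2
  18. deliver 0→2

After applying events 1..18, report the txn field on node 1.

step 1 propose(0,'s'): 0={coor,t=1,log=-}
step 2 deliver 0→1: 1={part,t=1,log=-}
step 3 deliver 1→0: —
step 4 deliver 0→2: 2={part,t=1,log=-}
step 5 deliver 2→0: —
step 6 deliver 0→3: 3={part,t=1,log=-}
step 7 deliver 3→0: 0={coor,t=1,log=s}
step 8 deliver 0→3: 3={part,t=1,log=s}
step 9 deliver 0→2: 2={part,t=1,log=s}
step 10 deliver 0→1: 1={part,t=1,log=s}
step 11 timeout(0): 0={coor,t=2,log=s}
step 12 deliver 0→2: 2={part,t=2,log=s}
step 13 deliver 2→0: —
step 14 deliver 0→1: 1={part,t=2,log=s}
step 15 deliver 1→0: —
step 16 propose(0,'x'): 0={coor,t=3,log=s}
step 17 deliver 1→2: —
step 18 deliver 0→2: 2={part,t=3,log=s}

2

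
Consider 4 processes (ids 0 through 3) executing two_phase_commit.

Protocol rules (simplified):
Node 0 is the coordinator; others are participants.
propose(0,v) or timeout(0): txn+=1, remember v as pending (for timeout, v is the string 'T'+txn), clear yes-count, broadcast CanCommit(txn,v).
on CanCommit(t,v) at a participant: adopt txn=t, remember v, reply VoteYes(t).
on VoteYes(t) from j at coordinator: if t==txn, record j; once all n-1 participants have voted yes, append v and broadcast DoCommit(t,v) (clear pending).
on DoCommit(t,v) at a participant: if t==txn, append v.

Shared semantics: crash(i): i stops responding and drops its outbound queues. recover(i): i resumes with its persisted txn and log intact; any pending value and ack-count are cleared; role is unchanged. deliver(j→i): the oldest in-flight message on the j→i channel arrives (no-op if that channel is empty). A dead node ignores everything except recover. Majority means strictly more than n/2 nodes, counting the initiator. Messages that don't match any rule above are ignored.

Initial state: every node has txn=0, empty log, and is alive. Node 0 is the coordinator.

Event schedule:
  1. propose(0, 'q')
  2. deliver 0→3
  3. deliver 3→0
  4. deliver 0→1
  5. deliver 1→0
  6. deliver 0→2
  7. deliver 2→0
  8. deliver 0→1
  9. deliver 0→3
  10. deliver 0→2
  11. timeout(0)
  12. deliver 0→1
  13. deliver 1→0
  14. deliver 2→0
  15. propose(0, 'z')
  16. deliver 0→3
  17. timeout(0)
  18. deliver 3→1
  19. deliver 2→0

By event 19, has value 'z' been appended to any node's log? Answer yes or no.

1. propose(0,'q'):  <0:coor t1 ->
2. deliver 0→3:  <3:part t1 ->
3. deliver 3→0:  nop
4. deliver 0→1:  <1:part t1 ->
5. deliver 1→0:  nop
6. deliver 0→2:  <2:part t1 ->
7. deliver 2→0:  <0:coor t1 q>
8. deliver 0→1:  <1:part t1 q>
9. deliver 0→3:  <3:part t1 q>
10. deliver 0→2:  <2:part t1 q>
11. timeout(0):  <0:coor t2 q>
12. deliver 0→1:  <1:part t2 q>
13. deliver 1→0:  nop
14. deliver 2→0:  nop
15. propose(0,'z'):  <0:coor t3 q>
16. deliver 0→3:  <3:part t2 q>
17. timeout(0):  <0:coor t4 q>
18. deliver 3→1:  nop
19. deliver 2→0:  nop

no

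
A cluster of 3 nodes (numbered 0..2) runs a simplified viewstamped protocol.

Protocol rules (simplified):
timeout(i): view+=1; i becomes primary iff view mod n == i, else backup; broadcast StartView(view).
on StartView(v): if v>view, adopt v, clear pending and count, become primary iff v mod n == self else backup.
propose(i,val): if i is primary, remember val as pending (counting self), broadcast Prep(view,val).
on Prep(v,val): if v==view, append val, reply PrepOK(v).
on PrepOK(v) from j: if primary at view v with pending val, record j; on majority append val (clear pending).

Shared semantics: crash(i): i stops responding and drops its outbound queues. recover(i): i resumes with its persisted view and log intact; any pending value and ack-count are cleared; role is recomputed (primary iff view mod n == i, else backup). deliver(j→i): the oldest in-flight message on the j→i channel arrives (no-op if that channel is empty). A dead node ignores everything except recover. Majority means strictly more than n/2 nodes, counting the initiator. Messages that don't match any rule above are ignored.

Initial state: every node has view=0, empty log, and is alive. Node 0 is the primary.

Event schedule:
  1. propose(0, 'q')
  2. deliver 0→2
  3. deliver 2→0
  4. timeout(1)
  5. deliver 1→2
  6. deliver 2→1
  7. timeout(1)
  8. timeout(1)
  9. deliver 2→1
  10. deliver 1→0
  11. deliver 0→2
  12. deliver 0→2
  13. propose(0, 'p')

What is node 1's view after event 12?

3

[1] propose(0,'q') → ∅
[2] deliver 0→2 → N2(back v0 [q])
[3] deliver 2→0 → N0(prim v0 [q])
[4] timeout(1) → N1(prim v1 [-])
[5] deliver 1→2 → N2(back v1 [q])
[6] deliver 2→1 → ∅
[7] timeout(1) → N1(back v2 [-])
[8] timeout(1) → N1(back v3 [-])
[9] deliver 2→1 → ∅
[10] deliver 1→0 → N0(back v1 [q])
[11] deliver 0→2 → ∅
[12] deliver 0→2 → ∅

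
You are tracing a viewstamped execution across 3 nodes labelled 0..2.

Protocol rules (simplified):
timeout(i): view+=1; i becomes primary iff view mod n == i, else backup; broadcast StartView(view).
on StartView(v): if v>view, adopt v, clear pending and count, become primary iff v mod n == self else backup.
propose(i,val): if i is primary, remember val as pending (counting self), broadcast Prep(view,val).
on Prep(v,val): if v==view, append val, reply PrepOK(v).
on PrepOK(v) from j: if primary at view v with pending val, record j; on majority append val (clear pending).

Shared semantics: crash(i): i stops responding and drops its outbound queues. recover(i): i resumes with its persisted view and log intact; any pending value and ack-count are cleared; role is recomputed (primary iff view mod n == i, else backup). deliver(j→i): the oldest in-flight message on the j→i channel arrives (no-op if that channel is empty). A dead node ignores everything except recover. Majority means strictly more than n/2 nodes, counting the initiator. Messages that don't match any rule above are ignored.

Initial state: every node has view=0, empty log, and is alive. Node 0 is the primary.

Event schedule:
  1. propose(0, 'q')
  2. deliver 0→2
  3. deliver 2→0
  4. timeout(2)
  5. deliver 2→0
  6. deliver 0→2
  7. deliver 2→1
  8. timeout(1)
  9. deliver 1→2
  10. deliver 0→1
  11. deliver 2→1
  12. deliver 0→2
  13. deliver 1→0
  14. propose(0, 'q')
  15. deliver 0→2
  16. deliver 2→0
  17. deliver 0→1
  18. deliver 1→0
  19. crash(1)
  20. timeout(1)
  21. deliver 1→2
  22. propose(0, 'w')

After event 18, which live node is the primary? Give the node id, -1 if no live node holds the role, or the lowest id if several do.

2

1. propose(0,'q'):  nop
2. deliver 0→2:  <2:back v0 q>
3. deliver 2→0:  <0:prim v0 q>
4. timeout(2):  <2:back v1 q>
5. deliver 2→0:  <0:back v1 q>
6. deliver 0→2:  nop
7. deliver 2→1:  <1:prim v1 ->
8. timeout(1):  <1:back v2 ->
9. deliver 1→2:  <2:prim v2 q>
10. deliver 0→1:  nop
11. deliver 2→1:  nop
12. deliver 0→2:  nop
13. deliver 1→0:  <0:back v2 q>
14. propose(0,'q'):  nop
15. deliver 0→2:  nop
16. deliver 2→0:  nop
17. deliver 0→1:  nop
18. deliver 1→0:  nop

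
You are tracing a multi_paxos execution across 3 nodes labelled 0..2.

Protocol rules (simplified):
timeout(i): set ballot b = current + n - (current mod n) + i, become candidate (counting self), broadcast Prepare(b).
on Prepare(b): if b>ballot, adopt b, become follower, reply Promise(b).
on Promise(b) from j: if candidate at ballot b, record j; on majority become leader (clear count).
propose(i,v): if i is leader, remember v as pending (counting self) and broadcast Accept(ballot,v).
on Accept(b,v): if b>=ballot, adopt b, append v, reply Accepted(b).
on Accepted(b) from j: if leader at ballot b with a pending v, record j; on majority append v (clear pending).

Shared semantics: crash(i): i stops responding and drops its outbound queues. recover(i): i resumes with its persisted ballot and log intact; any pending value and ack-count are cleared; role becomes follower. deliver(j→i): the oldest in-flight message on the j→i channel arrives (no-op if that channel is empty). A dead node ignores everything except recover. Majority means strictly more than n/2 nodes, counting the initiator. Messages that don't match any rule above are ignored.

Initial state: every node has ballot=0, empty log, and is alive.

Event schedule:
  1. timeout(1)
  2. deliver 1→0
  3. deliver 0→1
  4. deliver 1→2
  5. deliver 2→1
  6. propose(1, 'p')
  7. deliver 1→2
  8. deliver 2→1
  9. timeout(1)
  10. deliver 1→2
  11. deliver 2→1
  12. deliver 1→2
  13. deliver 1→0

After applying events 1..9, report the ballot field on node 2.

[1] timeout(1) → N1(cand b4 [-])
[2] deliver 1→0 → N0(foll b4 [-])
[3] deliver 0→1 → N1(lead b4 [-])
[4] deliver 1→2 → N2(foll b4 [-])
[5] deliver 2→1 → ∅
[6] propose(1,'p') → ∅
[7] deliver 1→2 → N2(foll b4 [p])
[8] deliver 2→1 → N1(lead b4 [p])
[9] timeout(1) → N1(cand b7 [p])

4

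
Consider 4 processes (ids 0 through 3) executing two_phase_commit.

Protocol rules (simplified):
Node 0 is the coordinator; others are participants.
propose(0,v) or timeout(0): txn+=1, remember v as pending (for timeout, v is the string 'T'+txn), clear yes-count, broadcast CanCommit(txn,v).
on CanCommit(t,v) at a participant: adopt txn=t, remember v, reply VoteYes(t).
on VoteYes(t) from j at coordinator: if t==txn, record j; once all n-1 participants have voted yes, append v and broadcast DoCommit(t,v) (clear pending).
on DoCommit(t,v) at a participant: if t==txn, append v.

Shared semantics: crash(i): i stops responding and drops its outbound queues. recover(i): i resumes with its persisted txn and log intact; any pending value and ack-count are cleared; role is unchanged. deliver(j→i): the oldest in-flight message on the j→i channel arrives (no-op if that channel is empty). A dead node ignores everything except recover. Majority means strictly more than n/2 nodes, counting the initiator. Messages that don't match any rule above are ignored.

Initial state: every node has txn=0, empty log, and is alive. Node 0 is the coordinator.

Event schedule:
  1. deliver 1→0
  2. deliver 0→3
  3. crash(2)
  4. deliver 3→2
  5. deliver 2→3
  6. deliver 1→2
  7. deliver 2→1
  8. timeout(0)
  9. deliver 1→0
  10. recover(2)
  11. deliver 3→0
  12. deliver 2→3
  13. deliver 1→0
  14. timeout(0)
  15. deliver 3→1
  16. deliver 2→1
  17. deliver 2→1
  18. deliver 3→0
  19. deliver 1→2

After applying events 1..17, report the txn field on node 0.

e1 deliver 1→0: ·
e2 deliver 0→3: ·
e3 crash(2): 2[✗part,t=0,-]
e4 deliver 3→2: ·
e5 deliver 2→3: ·
e6 deliver 1→2: ·
e7 deliver 2→1: ·
e8 timeout(0): 0[coor,t=1,-]
e9 deliver 1→0: ·
e10 recover(2): 2[part,t=0,-]
e11 deliver 3→0: ·
e12 deliver 2→3: ·
e13 deliver 1→0: ·
e14 timeout(0): 0[coor,t=2,-]
e15 deliver 3→1: ·
e16 deliver 2→1: ·
e17 deliver 2→1: ·

2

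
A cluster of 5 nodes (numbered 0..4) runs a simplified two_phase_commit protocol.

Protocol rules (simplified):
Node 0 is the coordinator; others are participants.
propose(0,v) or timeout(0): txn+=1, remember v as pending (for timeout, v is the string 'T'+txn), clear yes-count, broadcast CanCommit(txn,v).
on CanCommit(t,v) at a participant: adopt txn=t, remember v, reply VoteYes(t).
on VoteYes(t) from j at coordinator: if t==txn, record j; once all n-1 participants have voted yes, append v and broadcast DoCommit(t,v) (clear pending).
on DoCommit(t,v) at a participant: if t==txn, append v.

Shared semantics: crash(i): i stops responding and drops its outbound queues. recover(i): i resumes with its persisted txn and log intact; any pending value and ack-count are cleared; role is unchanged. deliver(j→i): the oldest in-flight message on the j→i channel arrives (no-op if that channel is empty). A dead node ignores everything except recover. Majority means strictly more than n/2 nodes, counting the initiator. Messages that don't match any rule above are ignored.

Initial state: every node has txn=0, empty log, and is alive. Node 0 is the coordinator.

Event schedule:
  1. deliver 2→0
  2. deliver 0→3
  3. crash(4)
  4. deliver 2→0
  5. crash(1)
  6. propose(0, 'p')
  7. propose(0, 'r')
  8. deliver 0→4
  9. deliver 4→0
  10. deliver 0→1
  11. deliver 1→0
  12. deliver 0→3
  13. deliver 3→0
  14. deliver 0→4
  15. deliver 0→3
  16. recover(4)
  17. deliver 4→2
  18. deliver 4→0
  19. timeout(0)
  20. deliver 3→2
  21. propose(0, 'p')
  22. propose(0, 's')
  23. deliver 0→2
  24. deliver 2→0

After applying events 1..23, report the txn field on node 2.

1. deliver 2→0:  nop
2. deliver 0→3:  nop
3. crash(4):  <4:✗part t0 ->
4. deliver 2→0:  nop
5. crash(1):  <1:✗part t0 ->
6. propose(0,'p'):  <0:coor t1 ->
7. propose(0,'r'):  <0:coor t2 ->
8. deliver 0→4:  nop
9. deliver 4→0:  nop
10. deliver 0→1:  nop
11. deliver 1→0:  nop
12. deliver 0→3:  <3:part t1 ->
13. deliver 3→0:  nop
14. deliver 0→4:  nop
15. deliver 0→3:  <3:part t2 ->
16. recover(4):  <4:part t0 ->
17. deliver 4→2:  nop
18. deliver 4→0:  nop
19. timeout(0):  <0:coor t3 ->
20. deliver 3→2:  nop
21. propose(0,'p'):  <0:coor t4 ->
22. propose(0,'s'):  <0:coor t5 ->
23. deliver 0→2:  <2:part t1 ->

1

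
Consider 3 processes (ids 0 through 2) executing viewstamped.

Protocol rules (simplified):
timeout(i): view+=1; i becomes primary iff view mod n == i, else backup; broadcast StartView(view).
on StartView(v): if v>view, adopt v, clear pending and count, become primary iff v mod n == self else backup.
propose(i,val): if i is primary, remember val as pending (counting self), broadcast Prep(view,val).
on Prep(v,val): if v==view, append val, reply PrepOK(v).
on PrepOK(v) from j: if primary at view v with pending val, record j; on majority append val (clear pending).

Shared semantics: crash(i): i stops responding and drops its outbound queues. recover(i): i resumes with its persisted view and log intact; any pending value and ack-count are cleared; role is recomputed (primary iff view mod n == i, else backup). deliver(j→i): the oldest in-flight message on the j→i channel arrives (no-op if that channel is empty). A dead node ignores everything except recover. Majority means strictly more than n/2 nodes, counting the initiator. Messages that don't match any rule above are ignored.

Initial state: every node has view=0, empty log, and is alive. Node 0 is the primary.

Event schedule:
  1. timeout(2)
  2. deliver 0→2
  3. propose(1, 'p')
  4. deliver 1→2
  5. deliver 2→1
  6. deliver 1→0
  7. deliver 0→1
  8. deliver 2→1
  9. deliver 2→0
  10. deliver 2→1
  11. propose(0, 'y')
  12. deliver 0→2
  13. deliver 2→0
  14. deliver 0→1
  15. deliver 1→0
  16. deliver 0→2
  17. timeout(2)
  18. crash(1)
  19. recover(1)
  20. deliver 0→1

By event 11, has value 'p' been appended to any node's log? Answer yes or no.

no

after 1 — timeout(2): n2:back/v1/[-]
after 2 — deliver 0→2: ·
after 3 — propose(1,'p'): ·
after 4 — deliver 1→2: ·
after 5 — deliver 2→1: n1:prim/v1/[-]
after 6 — deliver 1→0: ·
after 7 — deliver 0→1: ·
after 8 — deliver 2→1: ·
after 9 — deliver 2→0: n0:back/v1/[-]
after 10 — deliver 2→1: ·
after 11 — propose(0,'y'): ·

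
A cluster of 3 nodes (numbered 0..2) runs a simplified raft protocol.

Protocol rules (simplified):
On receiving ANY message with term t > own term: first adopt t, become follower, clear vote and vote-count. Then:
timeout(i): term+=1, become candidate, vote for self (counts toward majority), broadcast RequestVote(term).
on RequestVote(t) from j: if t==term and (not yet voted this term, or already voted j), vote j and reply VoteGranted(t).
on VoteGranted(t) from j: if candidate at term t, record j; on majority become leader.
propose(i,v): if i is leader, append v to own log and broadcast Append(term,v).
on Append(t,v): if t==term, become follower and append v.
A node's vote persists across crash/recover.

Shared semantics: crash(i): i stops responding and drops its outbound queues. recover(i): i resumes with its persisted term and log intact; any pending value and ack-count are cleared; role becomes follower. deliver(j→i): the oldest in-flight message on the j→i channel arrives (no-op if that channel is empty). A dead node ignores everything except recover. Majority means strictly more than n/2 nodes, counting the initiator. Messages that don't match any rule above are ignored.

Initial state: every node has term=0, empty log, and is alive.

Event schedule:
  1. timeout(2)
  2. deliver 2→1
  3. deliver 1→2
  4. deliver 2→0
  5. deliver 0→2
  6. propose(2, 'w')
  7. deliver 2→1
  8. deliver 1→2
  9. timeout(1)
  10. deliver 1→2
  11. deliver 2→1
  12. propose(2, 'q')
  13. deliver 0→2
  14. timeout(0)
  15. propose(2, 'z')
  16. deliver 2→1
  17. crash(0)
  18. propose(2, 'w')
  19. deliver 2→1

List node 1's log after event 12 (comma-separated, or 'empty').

w

after 1 — timeout(2): n2:cand/t1/[-]
after 2 — deliver 2→1: n1:foll/t1/[-]
after 3 — deliver 1→2: n2:lead/t1/[-]
after 4 — deliver 2→0: n0:foll/t1/[-]
after 5 — deliver 0→2: ·
after 6 — propose(2,'w'): n2:lead/t1/[w]
after 7 — deliver 2→1: n1:foll/t1/[w]
after 8 — deliver 1→2: ·
after 9 — timeout(1): n1:cand/t2/[w]
after 10 — deliver 1→2: n2:foll/t2/[w]
after 11 — deliver 2→1: n1:lead/t2/[w]
after 12 — propose(2,'q'): ·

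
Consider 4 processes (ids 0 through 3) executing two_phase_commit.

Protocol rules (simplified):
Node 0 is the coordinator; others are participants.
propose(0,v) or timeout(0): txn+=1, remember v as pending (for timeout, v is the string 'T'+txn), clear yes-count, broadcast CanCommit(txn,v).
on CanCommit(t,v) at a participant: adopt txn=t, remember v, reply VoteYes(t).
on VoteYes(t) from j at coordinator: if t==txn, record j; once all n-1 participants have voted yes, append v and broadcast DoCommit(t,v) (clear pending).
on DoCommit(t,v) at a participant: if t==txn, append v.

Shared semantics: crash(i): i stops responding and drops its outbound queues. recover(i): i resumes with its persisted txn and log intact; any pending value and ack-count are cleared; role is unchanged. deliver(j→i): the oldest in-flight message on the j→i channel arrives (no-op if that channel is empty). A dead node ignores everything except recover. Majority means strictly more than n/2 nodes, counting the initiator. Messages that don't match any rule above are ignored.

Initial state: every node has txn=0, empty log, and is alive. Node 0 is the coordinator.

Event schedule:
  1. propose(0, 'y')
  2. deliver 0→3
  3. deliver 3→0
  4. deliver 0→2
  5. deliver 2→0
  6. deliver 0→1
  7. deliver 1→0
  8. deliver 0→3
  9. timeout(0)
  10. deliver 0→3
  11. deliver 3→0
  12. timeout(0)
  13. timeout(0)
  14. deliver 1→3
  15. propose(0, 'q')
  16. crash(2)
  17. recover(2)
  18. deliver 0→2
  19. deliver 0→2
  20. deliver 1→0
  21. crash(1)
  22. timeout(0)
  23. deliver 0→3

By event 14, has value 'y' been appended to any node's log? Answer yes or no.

step 1 propose(0,'y'): 0={coor,t=1,log=-}
step 2 deliver 0→3: 3={part,t=1,log=-}
step 3 deliver 3→0: —
step 4 deliver 0→2: 2={part,t=1,log=-}
step 5 deliver 2→0: —
step 6 deliver 0→1: 1={part,t=1,log=-}
step 7 deliver 1→0: 0={coor,t=1,log=y}
step 8 deliver 0→3: 3={part,t=1,log=y}
step 9 timeout(0): 0={coor,t=2,log=y}
step 10 deliver 0→3: 3={part,t=2,log=y}
step 11 deliver 3→0: —
step 12 timeout(0): 0={coor,t=3,log=y}
step 13 timeout(0): 0={coor,t=4,log=y}
step 14 deliver 1→3: —

yes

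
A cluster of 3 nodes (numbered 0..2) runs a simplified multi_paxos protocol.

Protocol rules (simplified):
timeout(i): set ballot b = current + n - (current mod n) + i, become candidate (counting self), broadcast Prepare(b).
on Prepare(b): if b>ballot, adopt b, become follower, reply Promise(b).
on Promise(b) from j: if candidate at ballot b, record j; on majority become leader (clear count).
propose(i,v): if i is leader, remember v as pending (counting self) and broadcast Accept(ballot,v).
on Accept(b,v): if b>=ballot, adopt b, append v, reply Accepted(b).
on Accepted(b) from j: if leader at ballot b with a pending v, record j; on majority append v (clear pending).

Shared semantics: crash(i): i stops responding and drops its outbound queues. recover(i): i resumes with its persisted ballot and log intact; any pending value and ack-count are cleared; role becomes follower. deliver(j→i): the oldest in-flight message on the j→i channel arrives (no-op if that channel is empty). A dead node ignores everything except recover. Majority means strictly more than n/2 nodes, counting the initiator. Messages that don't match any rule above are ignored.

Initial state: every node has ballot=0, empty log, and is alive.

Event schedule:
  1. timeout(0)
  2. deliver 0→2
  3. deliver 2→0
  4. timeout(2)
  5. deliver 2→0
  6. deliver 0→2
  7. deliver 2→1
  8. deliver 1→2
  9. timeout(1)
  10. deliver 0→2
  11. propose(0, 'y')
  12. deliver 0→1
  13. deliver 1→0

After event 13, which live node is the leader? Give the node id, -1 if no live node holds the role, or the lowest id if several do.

2

e1 timeout(0): 0[cand,b=3,-]
e2 deliver 0→2: 2[foll,b=3,-]
e3 deliver 2→0: 0[lead,b=3,-]
e4 timeout(2): 2[cand,b=8,-]
e5 deliver 2→0: 0[foll,b=8,-]
e6 deliver 0→2: 2[lead,b=8,-]
e7 deliver 2→1: 1[foll,b=8,-]
e8 deliver 1→2: ·
e9 timeout(1): 1[cand,b=10,-]
e10 deliver 0→2: ·
e11 propose(0,'y'): ·
e12 deliver 0→1: ·
e13 deliver 1→0: 0[foll,b=10,-]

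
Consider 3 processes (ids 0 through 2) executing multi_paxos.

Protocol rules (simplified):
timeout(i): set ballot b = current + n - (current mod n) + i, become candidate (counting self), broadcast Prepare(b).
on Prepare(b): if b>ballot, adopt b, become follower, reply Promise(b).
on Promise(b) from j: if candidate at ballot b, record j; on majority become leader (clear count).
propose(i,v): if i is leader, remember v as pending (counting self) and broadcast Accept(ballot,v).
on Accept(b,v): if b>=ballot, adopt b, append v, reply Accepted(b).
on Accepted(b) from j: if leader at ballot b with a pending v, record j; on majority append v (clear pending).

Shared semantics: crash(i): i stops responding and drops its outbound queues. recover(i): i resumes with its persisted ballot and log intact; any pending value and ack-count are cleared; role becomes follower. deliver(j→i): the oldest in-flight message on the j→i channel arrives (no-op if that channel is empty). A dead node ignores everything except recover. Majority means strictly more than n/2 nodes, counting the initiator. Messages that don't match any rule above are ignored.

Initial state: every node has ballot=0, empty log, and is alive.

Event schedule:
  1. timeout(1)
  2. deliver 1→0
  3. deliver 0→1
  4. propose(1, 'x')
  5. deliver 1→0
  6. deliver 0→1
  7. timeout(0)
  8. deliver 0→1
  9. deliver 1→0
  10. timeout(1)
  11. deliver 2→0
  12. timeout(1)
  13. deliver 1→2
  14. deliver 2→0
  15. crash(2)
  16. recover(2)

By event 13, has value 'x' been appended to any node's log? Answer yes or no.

yes

1. timeout(1):  <1:cand b4 ->
2. deliver 1→0:  <0:foll b4 ->
3. deliver 0→1:  <1:lead b4 ->
4. propose(1,'x'):  nop
5. deliver 1→0:  <0:foll b4 x>
6. deliver 0→1:  <1:lead b4 x>
7. timeout(0):  <0:cand b6 x>
8. deliver 0→1:  <1:foll b6 x>
9. deliver 1→0:  <0:lead b6 x>
10. timeout(1):  <1:cand b10 x>
11. deliver 2→0:  nop
12. timeout(1):  <1:cand b13 x>
13. deliver 1→2:  <2:foll b4 ->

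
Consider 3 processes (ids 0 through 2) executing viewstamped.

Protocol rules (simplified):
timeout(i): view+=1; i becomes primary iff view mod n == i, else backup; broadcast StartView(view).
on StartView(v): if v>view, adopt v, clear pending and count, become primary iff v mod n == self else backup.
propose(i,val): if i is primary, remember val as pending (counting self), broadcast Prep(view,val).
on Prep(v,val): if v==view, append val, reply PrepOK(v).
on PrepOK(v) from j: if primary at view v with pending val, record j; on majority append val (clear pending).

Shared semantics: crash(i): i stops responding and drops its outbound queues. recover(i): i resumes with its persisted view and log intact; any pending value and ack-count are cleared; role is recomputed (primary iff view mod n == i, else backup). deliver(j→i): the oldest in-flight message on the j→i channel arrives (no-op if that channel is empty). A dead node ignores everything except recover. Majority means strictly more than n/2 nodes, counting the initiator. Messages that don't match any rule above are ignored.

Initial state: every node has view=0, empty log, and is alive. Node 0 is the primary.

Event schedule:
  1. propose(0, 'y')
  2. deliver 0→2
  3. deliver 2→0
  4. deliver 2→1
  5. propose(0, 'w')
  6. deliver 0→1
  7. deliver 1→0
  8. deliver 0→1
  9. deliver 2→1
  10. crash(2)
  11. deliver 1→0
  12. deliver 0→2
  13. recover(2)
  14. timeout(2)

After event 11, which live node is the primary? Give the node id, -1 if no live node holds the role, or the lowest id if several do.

0

after 1 — propose(0,'y'): ·
after 2 — deliver 0→2: n2:back/v0/[y]
after 3 — deliver 2→0: n0:prim/v0/[y]
after 4 — deliver 2→1: ·
after 5 — propose(0,'w'): ·
after 6 — deliver 0→1: n1:back/v0/[y]
after 7 — deliver 1→0: n0:prim/v0/[y,w]
after 8 — deliver 0→1: n1:back/v0/[y,w]
after 9 — deliver 2→1: ·
after 10 — crash(2): n2:✗back/v0/[y]
after 11 — deliver 1→0: ·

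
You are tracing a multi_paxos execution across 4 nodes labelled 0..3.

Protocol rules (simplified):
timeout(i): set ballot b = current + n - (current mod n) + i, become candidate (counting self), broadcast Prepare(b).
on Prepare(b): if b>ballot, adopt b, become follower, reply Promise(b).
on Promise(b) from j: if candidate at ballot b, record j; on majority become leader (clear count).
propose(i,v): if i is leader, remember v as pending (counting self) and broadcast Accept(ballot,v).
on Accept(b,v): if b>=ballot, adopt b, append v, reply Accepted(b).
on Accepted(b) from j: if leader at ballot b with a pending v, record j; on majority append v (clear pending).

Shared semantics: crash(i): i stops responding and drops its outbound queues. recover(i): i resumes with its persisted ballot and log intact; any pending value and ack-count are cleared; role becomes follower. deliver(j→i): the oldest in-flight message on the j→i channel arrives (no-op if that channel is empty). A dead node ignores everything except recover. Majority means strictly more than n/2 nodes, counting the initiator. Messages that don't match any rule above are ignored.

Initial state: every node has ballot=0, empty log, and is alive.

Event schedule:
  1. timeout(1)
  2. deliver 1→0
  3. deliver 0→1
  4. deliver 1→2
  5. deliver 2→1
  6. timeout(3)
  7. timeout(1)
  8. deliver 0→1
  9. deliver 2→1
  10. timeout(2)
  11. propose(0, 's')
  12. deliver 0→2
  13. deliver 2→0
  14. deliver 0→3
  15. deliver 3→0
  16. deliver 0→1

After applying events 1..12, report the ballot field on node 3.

7

step 1 timeout(1): 1={cand,b=5,log=-}
step 2 deliver 1→0: 0={foll,b=5,log=-}
step 3 deliver 0→1: —
step 4 deliver 1→2: 2={foll,b=5,log=-}
step 5 deliver 2→1: 1={lead,b=5,log=-}
step 6 timeout(3): 3={cand,b=7,log=-}
step 7 timeout(1): 1={cand,b=9,log=-}
step 8 deliver 0→1: —
step 9 deliver 2→1: —
step 10 timeout(2): 2={cand,b=10,log=-}
step 11 propose(0,'s'): —
step 12 deliver 0→2: —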